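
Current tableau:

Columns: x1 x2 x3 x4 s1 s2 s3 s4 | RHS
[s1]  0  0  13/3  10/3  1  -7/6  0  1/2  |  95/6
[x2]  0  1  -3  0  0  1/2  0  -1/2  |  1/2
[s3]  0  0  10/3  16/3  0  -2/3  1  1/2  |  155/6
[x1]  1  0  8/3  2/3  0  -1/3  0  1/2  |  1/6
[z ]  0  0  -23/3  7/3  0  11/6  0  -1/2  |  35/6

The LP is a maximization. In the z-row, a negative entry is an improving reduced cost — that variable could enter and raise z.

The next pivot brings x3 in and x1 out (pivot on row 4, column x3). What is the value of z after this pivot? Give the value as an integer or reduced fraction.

Minimum ratio for x3: (1/6)/(8/3) = 1/16.
z changes by −(z-row coeff of x3)·ratio = −(-23/3)·(1/16) = 23/48.
New z = 35/6 + (23/48) = 101/16.

101/16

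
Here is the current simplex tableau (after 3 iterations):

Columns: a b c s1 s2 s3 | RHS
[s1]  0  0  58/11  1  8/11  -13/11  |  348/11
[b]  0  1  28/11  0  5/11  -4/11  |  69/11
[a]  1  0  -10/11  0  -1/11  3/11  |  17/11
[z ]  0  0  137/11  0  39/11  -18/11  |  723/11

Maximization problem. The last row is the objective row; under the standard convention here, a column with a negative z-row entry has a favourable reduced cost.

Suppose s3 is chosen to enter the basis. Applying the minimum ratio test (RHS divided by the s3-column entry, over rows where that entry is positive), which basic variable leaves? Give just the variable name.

a

Ratios: row 1 (s1): entry -13/11 ≤ 0, skip; row 2 (b): entry -4/11 ≤ 0, skip; row 3 (a): (17/11)/(3/11) = 17/3.
Minimum ratio 17/3 is in the a row, so a leaves.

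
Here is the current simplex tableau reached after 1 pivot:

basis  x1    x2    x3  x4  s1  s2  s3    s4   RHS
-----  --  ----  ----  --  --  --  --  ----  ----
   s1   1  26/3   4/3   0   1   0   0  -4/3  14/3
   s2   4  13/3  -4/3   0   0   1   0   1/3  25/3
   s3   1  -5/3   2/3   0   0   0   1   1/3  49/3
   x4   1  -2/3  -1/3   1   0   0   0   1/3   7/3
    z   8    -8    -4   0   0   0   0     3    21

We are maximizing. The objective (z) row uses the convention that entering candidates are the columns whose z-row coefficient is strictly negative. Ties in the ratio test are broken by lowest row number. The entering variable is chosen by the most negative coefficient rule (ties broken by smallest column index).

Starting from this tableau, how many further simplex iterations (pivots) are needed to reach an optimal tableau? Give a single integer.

3

pivot: x2 in, s1 out → z = 329/13
pivot: x3 in, x2 out → z = 35
pivot: s4 in, s3 out → z = 49
No improving column remains; optimal.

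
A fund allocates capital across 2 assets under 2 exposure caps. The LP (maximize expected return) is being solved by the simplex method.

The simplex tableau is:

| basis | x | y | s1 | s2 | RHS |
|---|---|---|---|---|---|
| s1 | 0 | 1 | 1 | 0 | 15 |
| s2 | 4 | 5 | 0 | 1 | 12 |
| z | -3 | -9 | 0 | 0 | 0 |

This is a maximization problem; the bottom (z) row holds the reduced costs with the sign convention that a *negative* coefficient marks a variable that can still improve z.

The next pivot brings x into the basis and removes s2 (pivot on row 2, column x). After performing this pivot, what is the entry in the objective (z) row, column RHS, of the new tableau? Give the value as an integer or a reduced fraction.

9

Pivot element is row 2, column x: 4.
Normalize row 2: new (row 2, RHS) = 12/4 = 3.
z-row ← z-row − (-3)·(new row 2): 0 − (-3)·3 = 9.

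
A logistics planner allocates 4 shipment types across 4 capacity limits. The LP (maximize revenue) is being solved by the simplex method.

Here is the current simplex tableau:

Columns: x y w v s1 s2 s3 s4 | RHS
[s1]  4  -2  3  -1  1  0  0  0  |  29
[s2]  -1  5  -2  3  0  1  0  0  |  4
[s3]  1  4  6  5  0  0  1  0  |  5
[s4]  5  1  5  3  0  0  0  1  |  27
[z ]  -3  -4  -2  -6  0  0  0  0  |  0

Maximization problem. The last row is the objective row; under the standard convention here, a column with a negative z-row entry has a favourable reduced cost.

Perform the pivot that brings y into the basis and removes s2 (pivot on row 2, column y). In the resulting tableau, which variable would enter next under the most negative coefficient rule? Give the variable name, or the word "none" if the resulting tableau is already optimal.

x

Pivot element 5. New z-row = old z-row − (-4)·(row 2/5).
Updated z-row coefficients: x: -19/5, y: 0, w: -18/5, v: -18/5, s1: 0, s2: 4/5, s3: 0, s4: 0.
The most negative is -19/5 in column x, so x would enter next.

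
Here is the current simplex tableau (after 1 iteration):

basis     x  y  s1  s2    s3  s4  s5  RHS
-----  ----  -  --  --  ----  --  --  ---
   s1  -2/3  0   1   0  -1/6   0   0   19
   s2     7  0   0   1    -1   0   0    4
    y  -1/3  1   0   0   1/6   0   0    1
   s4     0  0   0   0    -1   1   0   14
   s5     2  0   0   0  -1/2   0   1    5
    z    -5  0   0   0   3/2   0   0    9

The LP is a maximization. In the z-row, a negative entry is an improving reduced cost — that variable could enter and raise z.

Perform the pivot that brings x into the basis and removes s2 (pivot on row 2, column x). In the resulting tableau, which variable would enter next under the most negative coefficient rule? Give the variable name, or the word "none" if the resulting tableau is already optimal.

Pivot element 7. New z-row = old z-row − (-5)·(row 2/7).
Updated z-row coefficients: x: 0, y: 0, s1: 0, s2: 5/7, s3: 11/14, s4: 0, s5: 0.
No coefficient is strictly negative; the tableau after this pivot is optimal.

none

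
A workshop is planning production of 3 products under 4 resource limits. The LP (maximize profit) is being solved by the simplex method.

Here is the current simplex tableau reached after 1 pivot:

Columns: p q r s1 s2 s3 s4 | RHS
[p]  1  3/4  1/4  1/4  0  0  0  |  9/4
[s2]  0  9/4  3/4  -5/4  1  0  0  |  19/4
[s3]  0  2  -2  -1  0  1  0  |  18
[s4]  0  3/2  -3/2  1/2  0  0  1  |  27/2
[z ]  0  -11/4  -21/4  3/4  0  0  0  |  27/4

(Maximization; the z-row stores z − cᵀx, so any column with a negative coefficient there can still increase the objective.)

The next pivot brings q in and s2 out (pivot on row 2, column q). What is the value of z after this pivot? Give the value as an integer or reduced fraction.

113/9

Minimum ratio for q: (19/4)/(9/4) = 19/9.
z changes by −(z-row coeff of q)·ratio = −(-11/4)·(19/9) = 209/36.
New z = 27/4 + (209/36) = 113/9.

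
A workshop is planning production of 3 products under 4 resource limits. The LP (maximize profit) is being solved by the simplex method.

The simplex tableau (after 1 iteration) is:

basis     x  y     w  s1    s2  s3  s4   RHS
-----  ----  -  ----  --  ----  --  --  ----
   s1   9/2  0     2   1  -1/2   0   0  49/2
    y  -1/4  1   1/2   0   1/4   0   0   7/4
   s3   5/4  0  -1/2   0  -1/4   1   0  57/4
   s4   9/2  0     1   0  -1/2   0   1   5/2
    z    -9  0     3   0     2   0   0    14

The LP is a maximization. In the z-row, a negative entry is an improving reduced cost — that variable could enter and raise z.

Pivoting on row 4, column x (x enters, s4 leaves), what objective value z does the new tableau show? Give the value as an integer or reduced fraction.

Minimum ratio for x: (5/2)/(9/2) = 5/9.
z changes by −(z-row coeff of x)·ratio = −(-9)·(5/9) = 5.
New z = 14 + 5 = 19.

19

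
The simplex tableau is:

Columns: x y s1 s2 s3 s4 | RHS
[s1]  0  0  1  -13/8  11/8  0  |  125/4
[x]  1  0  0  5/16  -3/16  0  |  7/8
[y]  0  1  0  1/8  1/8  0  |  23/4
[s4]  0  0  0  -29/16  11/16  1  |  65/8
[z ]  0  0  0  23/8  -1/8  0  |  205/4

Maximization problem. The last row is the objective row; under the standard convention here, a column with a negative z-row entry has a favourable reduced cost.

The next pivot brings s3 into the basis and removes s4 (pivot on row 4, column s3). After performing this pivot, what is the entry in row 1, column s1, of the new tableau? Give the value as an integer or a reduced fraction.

1

Pivot element is row 4, column s3: 11/16.
Normalize row 4: new (row 4, s1) = 0/(11/16) = 0.
row 1 ← row 1 − (11/8)·(new row 4): 1 − (11/8)·0 = 1.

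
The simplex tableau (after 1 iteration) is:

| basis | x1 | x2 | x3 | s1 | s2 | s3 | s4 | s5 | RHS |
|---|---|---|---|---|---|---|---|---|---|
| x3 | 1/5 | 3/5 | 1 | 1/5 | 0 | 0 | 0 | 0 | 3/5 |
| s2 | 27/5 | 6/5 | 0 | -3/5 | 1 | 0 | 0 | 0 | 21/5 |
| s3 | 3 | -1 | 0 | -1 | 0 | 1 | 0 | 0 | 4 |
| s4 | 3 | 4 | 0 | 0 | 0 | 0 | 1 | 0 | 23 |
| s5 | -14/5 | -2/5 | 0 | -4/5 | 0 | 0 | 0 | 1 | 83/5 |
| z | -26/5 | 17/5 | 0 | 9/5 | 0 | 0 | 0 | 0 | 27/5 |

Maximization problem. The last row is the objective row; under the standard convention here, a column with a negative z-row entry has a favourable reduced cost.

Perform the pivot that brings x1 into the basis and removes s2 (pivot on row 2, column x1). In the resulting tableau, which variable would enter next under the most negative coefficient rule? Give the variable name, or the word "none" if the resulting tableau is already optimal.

Pivot element 27/5. New z-row = old z-row − (-26/5)·(row 2/(27/5)).
Updated z-row coefficients: x1: 0, x2: 41/9, x3: 0, s1: 11/9, s2: 26/27, s3: 0, s4: 0, s5: 0.
No coefficient is strictly negative; the tableau after this pivot is optimal.

none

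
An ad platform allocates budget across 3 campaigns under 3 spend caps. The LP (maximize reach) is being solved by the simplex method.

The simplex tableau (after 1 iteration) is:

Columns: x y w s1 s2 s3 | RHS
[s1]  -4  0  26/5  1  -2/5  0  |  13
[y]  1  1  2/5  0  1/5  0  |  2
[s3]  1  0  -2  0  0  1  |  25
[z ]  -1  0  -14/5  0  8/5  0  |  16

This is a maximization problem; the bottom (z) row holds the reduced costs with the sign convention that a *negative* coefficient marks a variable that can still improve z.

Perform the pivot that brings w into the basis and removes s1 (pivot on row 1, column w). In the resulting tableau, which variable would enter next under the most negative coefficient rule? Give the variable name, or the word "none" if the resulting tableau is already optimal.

x

Pivot element 26/5. New z-row = old z-row − (-14/5)·(row 1/(26/5)).
Updated z-row coefficients: x: -41/13, y: 0, w: 0, s1: 7/13, s2: 18/13, s3: 0.
The most negative is -41/13 in column x, so x would enter next.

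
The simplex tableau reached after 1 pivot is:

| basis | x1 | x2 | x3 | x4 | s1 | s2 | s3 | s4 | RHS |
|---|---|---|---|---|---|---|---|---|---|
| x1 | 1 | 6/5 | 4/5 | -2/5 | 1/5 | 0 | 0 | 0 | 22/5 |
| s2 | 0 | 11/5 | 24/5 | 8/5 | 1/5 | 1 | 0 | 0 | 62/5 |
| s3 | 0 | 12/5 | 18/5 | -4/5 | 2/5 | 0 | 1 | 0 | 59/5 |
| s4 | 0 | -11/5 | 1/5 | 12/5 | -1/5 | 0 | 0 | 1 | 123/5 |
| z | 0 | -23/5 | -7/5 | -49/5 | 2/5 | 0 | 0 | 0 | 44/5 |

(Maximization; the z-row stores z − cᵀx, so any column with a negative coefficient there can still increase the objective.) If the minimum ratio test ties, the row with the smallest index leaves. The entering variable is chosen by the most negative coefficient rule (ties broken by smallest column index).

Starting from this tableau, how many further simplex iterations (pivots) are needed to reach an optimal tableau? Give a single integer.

pivot: x4 in, s2 out → z = 339/4
No improving column remains; optimal.

1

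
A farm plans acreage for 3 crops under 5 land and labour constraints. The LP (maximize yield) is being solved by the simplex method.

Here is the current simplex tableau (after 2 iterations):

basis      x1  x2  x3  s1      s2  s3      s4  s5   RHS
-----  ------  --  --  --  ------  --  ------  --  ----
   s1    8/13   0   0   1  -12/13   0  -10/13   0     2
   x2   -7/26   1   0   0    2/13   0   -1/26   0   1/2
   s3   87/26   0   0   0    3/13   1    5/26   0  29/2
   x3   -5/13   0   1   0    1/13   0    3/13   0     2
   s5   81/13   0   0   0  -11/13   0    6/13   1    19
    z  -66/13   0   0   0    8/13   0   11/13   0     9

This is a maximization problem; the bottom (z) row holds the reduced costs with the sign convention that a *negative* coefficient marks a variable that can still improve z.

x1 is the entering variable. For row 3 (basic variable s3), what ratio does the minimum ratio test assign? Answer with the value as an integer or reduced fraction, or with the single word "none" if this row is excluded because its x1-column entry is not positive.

13/3

Ratio = RHS / (x1 entry) = (29/2) / (87/26) = 13/3.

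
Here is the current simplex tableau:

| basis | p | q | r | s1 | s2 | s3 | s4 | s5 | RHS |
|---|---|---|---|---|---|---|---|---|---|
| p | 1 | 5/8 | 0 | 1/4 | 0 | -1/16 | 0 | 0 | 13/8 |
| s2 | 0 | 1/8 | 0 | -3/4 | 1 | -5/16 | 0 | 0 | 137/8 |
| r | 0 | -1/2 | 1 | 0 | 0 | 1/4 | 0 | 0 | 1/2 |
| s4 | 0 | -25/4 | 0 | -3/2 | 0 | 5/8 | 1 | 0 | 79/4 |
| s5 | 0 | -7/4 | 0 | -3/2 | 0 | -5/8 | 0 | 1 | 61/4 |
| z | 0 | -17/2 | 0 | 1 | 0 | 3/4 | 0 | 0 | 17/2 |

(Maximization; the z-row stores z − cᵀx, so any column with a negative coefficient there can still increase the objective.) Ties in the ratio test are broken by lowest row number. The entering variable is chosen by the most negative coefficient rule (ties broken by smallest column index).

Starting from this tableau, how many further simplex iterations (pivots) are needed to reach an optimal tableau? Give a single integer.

2

pivot: q in, p out → z = 153/5
pivot: s3 in, r out → z = 63/2
No improving column remains; optimal.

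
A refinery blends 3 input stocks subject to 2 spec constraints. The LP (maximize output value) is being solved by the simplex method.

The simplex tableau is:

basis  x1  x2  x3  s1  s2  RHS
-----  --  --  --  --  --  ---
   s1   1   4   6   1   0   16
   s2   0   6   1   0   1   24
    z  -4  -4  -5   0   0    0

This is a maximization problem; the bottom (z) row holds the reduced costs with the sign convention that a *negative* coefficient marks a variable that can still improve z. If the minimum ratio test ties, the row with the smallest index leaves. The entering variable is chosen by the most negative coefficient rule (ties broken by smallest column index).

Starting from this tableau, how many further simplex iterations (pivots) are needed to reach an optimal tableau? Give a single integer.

pivot: x3 in, s1 out → z = 40/3
pivot: x1 in, x3 out → z = 64
No improving column remains; optimal.

2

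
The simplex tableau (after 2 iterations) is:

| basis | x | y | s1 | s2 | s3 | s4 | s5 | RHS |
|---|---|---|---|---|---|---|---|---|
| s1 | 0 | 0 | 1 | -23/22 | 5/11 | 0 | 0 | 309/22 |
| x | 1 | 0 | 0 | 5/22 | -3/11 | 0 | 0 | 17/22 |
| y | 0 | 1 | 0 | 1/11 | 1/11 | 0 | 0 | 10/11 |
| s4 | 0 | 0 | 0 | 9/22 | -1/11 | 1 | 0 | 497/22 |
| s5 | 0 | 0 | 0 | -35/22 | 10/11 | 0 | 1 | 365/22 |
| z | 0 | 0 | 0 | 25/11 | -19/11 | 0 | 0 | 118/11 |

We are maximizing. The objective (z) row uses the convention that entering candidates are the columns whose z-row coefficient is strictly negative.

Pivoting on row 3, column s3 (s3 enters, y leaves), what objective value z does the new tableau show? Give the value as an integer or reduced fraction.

28

Minimum ratio for s3: (10/11)/(1/11) = 10.
z changes by −(z-row coeff of s3)·ratio = −(-19/11)·10 = 190/11.
New z = 118/11 + (190/11) = 28.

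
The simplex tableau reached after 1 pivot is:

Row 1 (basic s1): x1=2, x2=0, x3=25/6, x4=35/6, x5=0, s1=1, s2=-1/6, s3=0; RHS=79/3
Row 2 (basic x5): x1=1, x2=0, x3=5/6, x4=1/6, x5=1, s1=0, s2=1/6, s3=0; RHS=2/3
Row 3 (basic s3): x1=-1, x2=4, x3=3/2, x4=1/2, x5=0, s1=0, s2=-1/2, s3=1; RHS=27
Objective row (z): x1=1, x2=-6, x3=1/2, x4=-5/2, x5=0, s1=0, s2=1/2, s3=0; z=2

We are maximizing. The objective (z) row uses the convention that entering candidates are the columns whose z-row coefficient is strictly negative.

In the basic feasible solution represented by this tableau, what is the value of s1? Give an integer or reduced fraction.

s1 is basic (row 1); its value is the RHS of that row: 79/3.

79/3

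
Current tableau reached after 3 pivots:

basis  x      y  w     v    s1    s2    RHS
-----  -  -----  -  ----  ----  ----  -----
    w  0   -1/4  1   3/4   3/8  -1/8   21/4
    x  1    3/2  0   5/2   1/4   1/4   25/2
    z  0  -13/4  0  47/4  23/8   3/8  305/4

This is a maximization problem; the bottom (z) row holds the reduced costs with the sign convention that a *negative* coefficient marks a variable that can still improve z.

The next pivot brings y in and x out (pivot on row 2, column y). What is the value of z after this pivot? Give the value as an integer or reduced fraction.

310/3

Minimum ratio for y: (25/2)/(3/2) = 25/3.
z changes by −(z-row coeff of y)·ratio = −(-13/4)·(25/3) = 325/12.
New z = 305/4 + (325/12) = 310/3.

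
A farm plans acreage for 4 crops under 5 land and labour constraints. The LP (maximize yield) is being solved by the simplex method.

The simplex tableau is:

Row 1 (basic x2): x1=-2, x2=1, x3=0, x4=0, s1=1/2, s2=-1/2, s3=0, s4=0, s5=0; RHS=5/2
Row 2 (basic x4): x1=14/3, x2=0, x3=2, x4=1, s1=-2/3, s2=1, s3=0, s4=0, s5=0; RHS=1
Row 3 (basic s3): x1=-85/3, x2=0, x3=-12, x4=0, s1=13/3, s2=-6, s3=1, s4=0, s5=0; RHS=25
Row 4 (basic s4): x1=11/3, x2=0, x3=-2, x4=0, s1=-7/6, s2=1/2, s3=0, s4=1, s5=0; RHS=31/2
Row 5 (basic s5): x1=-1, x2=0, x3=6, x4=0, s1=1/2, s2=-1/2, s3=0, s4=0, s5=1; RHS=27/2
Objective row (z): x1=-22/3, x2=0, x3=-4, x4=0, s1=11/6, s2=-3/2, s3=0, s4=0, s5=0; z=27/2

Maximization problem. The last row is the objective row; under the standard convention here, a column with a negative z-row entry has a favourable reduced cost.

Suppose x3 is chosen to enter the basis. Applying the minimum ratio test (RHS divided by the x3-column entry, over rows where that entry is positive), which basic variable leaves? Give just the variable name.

Ratios: row 1 (x2): entry 0 ≤ 0, skip; row 2 (x4): 1/2 = 1/2; row 3 (s3): entry -12 ≤ 0, skip; row 4 (s4): entry -2 ≤ 0, skip; row 5 (s5): (27/2)/6 = 9/4.
Minimum ratio 1/2 is in the x4 row, so x4 leaves.

x4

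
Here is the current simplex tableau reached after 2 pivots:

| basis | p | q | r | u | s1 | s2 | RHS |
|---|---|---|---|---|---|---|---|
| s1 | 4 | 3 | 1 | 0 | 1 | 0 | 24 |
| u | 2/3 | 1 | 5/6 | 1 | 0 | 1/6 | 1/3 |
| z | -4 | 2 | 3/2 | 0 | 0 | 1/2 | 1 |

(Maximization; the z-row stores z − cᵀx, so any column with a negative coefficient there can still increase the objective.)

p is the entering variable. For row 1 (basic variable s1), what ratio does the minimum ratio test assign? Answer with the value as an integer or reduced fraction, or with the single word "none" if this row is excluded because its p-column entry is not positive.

6

Ratio = RHS / (p entry) = 24 / 4 = 6.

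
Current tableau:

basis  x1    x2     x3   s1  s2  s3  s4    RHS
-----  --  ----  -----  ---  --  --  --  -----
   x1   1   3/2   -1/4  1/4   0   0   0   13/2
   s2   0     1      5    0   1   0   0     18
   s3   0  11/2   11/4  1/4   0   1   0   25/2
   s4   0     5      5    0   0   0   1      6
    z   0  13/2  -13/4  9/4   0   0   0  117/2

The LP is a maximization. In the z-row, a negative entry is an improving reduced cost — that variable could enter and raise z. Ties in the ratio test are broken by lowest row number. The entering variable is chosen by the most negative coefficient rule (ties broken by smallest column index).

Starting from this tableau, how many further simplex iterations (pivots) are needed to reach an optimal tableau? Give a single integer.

pivot: x3 in, s4 out → z = 312/5
No improving column remains; optimal.

1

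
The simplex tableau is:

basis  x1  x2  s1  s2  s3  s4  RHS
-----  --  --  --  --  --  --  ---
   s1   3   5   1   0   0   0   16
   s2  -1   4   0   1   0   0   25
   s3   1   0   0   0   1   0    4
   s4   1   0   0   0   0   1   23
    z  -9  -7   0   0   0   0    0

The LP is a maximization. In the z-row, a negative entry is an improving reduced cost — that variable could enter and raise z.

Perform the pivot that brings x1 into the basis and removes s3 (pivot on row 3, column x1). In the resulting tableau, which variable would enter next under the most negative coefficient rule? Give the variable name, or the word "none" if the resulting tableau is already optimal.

x2

Pivot element 1. New z-row = old z-row − (-9)·(row 3/1).
Updated z-row coefficients: x1: 0, x2: -7, s1: 0, s2: 0, s3: 9, s4: 0.
The most negative is -7 in column x2, so x2 would enter next.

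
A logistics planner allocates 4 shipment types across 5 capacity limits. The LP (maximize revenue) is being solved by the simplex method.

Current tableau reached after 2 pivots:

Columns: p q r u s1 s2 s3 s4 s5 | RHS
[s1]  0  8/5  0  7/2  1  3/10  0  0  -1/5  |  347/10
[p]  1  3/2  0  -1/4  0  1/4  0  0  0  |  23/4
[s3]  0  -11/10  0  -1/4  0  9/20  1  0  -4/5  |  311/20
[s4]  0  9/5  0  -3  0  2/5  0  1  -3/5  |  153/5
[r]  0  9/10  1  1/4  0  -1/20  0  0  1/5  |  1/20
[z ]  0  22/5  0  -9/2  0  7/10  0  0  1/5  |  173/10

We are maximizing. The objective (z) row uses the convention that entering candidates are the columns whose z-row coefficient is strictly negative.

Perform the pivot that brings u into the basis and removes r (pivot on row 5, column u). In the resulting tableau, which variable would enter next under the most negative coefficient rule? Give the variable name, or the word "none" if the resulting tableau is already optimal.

Pivot element 1/4. New z-row = old z-row − (-9/2)·(row 5/(1/4)).
Updated z-row coefficients: p: 0, q: 103/5, r: 18, u: 0, s1: 0, s2: -1/5, s3: 0, s4: 0, s5: 19/5.
The most negative is -1/5 in column s2, so s2 would enter next.

s2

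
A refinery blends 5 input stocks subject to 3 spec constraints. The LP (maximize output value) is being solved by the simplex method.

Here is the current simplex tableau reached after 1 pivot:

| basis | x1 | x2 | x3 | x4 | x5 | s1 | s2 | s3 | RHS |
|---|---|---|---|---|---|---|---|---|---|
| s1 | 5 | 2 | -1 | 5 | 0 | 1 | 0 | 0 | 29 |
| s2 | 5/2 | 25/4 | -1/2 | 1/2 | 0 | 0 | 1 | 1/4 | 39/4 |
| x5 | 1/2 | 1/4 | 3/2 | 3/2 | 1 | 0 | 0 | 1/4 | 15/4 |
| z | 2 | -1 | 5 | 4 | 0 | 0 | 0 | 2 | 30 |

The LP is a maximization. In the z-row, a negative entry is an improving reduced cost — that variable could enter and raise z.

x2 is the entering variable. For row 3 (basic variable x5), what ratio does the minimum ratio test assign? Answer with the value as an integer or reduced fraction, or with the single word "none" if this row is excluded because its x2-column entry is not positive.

Ratio = RHS / (x2 entry) = (15/4) / (1/4) = 15.

15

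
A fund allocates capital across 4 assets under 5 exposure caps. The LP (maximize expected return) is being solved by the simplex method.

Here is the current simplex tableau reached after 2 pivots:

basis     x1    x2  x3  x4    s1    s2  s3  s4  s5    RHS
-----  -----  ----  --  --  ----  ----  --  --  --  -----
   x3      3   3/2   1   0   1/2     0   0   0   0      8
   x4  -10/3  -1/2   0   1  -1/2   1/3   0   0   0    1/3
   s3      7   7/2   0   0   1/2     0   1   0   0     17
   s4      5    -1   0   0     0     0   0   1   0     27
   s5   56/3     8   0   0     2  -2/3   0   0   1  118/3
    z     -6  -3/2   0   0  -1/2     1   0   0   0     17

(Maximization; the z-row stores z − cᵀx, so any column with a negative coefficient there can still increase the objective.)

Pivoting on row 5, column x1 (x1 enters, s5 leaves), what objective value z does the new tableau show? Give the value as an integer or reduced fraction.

Minimum ratio for x1: (118/3)/(56/3) = 59/28.
z changes by −(z-row coeff of x1)·ratio = −(-6)·(59/28) = 177/14.
New z = 17 + (177/14) = 415/14.

415/14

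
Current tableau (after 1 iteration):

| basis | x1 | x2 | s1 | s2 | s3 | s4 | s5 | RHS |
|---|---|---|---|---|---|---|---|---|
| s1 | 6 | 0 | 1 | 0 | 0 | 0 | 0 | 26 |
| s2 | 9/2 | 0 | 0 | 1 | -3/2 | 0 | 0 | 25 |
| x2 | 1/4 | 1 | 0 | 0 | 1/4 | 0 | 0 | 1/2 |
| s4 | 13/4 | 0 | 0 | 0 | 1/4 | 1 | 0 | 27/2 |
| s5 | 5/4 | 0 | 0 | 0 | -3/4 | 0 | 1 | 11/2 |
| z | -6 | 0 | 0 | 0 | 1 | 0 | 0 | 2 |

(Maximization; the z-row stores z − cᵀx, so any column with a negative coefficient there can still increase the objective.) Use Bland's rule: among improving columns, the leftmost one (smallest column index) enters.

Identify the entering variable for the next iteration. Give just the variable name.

x1

Objective-row coefficients: x1: -6, x2: 0, s1: 0, s2: 0, s3: 1, s4: 0, s5: 0.
Improving columns: x1. Bland's rule picks the smallest column index → x1.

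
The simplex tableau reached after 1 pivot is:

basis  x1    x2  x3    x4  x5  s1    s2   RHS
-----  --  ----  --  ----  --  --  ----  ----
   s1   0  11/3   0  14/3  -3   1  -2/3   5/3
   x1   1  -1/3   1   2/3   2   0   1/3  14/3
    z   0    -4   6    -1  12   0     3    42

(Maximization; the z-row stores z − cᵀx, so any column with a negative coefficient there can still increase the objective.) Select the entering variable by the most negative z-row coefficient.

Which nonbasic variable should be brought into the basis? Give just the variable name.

x2

Objective-row coefficients: x1: 0, x2: -4, x3: 6, x4: -1, x5: 12, s1: 0, s2: 3.
The most negative is -4 in column x2, so x2 enters.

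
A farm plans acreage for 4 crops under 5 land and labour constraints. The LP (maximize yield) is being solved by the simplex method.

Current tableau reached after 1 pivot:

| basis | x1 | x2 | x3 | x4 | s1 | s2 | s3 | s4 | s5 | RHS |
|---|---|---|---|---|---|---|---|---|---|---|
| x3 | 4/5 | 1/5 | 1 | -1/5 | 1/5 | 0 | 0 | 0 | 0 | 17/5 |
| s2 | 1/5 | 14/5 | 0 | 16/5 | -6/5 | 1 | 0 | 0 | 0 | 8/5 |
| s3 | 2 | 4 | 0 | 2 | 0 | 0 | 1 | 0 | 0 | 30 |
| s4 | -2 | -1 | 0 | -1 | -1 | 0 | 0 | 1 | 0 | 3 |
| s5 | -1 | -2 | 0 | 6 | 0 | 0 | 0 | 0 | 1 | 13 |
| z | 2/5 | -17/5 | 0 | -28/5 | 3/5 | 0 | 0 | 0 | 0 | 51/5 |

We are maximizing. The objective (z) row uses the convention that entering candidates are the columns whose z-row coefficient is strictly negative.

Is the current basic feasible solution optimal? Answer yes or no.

Column x2 has objective-row coefficient -17/5, which is negative; an improving pivot exists, so not yet optimal.

no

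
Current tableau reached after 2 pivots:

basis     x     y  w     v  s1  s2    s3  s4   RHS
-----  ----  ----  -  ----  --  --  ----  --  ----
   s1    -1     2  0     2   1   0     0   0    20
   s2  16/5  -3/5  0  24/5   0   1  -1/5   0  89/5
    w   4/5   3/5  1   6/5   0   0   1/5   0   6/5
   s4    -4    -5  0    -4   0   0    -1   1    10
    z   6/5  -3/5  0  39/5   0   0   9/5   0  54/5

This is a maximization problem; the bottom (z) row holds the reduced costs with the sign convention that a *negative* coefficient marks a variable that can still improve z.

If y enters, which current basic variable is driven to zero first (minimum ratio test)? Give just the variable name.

Ratios: row 1 (s1): 20/2 = 10; row 2 (s2): entry -3/5 ≤ 0, skip; row 3 (w): (6/5)/(3/5) = 2; row 4 (s4): entry -5 ≤ 0, skip.
Minimum ratio 2 is in the w row, so w leaves.

w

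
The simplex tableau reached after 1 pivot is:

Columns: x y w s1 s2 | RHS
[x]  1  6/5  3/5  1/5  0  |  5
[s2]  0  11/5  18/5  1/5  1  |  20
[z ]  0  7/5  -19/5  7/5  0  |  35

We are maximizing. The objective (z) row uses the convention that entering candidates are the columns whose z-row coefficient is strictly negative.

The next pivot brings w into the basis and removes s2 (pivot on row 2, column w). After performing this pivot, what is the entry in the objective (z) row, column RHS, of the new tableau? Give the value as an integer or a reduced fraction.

Pivot element is row 2, column w: 18/5.
Normalize row 2: new (row 2, RHS) = 20/(18/5) = 50/9.
z-row ← z-row − (-19/5)·(new row 2): 35 − (-19/5)·(50/9) = 505/9.

505/9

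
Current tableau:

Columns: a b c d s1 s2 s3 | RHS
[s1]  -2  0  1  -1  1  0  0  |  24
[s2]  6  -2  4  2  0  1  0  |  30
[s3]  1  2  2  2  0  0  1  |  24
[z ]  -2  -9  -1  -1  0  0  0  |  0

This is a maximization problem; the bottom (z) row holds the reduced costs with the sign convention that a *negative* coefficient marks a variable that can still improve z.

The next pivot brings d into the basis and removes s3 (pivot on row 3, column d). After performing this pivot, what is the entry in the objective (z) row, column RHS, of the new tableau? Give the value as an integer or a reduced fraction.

Pivot element is row 3, column d: 2.
Normalize row 3: new (row 3, RHS) = 24/2 = 12.
z-row ← z-row − (-1)·(new row 3): 0 − (-1)·12 = 12.

12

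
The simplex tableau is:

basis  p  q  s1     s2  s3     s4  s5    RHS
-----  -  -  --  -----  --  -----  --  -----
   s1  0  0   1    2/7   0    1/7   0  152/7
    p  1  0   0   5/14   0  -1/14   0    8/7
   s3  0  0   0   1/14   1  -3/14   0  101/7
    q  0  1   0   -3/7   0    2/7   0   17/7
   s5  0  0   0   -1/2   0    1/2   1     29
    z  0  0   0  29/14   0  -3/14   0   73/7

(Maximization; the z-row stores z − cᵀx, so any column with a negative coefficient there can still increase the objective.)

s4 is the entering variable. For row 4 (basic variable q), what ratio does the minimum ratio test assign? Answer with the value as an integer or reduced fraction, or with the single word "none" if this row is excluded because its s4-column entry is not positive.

Ratio = RHS / (s4 entry) = (17/7) / (2/7) = 17/2.

17/2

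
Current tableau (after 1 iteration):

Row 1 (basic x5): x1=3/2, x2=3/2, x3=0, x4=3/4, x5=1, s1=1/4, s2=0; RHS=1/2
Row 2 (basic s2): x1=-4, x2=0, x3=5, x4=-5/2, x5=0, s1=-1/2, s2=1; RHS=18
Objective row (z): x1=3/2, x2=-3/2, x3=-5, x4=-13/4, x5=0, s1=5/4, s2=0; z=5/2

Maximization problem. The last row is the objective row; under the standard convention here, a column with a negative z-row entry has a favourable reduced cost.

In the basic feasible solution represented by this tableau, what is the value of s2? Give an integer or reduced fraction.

18

s2 is basic (row 2); its value is the RHS of that row: 18.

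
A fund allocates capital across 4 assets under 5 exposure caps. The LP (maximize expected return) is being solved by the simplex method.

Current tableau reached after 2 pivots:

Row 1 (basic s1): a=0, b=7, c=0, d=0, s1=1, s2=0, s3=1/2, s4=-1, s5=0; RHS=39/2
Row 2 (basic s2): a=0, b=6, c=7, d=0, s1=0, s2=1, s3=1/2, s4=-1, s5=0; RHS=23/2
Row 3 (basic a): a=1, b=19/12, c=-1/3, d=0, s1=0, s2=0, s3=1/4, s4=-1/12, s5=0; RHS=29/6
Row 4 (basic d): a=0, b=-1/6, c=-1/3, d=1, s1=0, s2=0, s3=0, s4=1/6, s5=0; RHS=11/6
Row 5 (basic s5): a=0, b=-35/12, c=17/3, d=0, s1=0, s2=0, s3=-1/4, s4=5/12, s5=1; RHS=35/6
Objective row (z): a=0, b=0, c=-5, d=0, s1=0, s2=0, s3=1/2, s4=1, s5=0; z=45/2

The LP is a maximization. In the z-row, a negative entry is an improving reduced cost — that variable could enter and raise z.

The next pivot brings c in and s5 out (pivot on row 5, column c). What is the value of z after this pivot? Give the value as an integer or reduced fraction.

470/17

Minimum ratio for c: (35/6)/(17/3) = 35/34.
z changes by −(z-row coeff of c)·ratio = −(-5)·(35/34) = 175/34.
New z = 45/2 + (175/34) = 470/17.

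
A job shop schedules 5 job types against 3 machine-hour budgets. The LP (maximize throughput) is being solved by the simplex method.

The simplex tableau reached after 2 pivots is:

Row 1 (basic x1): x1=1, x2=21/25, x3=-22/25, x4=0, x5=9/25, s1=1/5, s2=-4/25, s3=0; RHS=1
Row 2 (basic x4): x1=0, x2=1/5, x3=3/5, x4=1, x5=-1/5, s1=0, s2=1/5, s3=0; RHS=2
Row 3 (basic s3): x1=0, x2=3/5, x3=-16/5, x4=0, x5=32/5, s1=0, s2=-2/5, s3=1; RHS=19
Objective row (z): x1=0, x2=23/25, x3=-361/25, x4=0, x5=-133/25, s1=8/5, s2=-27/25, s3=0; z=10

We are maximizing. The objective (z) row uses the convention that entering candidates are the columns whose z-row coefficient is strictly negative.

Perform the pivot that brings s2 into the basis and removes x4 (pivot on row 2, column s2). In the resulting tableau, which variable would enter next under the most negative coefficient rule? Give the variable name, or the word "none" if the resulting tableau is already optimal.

x3

Pivot element 1/5. New z-row = old z-row − (-27/25)·(row 2/(1/5)).
Updated z-row coefficients: x1: 0, x2: 2, x3: -56/5, x4: 27/5, x5: -32/5, s1: 8/5, s2: 0, s3: 0.
The most negative is -56/5 in column x3, so x3 would enter next.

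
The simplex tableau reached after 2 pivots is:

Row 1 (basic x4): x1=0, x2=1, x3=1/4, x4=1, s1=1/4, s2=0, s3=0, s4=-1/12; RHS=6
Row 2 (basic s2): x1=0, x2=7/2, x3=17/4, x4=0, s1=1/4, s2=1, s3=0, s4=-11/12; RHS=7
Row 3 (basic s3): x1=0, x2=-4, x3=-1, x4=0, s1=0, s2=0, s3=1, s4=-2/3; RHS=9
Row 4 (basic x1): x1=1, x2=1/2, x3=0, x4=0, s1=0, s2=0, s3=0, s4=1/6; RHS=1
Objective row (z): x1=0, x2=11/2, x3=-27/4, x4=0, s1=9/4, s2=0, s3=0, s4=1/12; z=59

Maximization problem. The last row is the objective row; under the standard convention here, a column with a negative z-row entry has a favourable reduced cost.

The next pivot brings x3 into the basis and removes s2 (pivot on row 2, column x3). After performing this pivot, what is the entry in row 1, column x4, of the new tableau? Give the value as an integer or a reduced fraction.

Pivot element is row 2, column x3: 17/4.
Normalize row 2: new (row 2, x4) = 0/(17/4) = 0.
row 1 ← row 1 − (1/4)·(new row 2): 1 − (1/4)·0 = 1.

1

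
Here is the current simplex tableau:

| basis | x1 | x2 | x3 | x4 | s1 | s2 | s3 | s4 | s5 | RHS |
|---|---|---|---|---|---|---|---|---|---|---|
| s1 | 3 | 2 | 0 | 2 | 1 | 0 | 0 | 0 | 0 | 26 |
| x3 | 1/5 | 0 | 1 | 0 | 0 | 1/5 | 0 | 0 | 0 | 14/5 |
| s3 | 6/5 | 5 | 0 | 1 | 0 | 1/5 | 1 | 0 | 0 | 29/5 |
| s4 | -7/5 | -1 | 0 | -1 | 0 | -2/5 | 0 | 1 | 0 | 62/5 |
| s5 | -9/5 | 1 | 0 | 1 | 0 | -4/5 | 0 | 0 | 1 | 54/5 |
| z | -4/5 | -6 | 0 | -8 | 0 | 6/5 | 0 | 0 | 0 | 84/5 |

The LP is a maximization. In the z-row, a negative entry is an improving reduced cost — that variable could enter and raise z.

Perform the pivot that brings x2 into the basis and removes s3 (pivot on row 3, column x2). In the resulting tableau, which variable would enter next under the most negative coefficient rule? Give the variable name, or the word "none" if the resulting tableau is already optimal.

x4

Pivot element 5. New z-row = old z-row − (-6)·(row 3/5).
Updated z-row coefficients: x1: 16/25, x2: 0, x3: 0, x4: -34/5, s1: 0, s2: 36/25, s3: 6/5, s4: 0, s5: 0.
The most negative is -34/5 in column x4, so x4 would enter next.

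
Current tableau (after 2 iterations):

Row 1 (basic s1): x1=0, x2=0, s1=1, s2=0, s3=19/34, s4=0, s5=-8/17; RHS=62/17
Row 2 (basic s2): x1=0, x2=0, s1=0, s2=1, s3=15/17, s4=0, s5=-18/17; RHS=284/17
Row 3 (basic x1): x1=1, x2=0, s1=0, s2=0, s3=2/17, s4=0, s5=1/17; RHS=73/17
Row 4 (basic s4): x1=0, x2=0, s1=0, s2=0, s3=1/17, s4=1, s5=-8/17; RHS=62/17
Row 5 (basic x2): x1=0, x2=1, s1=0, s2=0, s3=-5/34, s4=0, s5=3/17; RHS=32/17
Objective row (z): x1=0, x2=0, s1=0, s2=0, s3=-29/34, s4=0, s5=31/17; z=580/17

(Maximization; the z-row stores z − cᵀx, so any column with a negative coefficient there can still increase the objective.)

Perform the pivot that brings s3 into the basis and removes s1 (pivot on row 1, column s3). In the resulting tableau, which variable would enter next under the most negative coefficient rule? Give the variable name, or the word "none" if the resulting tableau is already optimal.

Pivot element 19/34. New z-row = old z-row − (-29/34)·(row 1/(19/34)).
Updated z-row coefficients: x1: 0, x2: 0, s1: 29/19, s2: 0, s3: 0, s4: 0, s5: 21/19.
No coefficient is strictly negative; the tableau after this pivot is optimal.

none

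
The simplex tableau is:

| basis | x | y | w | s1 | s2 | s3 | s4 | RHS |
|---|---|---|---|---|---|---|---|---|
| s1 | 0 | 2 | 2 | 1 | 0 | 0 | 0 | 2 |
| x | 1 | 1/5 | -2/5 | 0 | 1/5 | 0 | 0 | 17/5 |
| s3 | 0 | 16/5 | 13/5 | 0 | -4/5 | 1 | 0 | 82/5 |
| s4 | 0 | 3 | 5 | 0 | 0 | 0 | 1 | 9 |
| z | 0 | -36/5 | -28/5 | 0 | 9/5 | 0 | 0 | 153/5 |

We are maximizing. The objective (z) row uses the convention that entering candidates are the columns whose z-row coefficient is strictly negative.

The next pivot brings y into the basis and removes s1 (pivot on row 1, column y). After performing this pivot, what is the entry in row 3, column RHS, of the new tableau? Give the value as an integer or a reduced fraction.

66/5

Pivot element is row 1, column y: 2.
Normalize row 1: new (row 1, RHS) = 2/2 = 1.
row 3 ← row 3 − (16/5)·(new row 1): 82/5 − (16/5)·1 = 66/5.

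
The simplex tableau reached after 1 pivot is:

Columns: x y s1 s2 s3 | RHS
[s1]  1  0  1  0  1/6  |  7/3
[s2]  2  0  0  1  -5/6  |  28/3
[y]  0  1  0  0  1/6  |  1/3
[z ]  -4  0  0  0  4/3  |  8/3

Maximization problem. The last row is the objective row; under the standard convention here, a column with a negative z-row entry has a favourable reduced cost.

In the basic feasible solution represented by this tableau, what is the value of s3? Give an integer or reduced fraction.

s3 is nonbasic (not in the basis column), so its value in the current BFS is 0.

0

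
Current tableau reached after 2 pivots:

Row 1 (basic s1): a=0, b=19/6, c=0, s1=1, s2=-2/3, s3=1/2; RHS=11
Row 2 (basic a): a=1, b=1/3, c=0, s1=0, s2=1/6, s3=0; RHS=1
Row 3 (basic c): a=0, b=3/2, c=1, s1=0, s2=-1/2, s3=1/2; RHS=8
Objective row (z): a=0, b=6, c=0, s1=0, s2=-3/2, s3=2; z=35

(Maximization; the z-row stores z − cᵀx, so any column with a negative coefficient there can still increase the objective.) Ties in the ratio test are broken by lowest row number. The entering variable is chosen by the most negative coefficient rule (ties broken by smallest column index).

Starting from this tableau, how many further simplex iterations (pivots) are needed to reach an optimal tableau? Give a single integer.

pivot: s2 in, a out → z = 44
No improving column remains; optimal.

1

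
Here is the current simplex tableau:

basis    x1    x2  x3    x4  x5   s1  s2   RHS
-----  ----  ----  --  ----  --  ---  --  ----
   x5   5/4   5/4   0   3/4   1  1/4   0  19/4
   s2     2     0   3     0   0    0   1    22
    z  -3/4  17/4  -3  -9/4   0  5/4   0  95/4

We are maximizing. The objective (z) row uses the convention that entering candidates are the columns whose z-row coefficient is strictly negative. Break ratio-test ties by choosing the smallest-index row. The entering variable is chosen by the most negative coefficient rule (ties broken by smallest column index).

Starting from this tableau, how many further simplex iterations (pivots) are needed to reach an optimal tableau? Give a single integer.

2

pivot: x3 in, s2 out → z = 183/4
pivot: x4 in, x5 out → z = 60
No improving column remains; optimal.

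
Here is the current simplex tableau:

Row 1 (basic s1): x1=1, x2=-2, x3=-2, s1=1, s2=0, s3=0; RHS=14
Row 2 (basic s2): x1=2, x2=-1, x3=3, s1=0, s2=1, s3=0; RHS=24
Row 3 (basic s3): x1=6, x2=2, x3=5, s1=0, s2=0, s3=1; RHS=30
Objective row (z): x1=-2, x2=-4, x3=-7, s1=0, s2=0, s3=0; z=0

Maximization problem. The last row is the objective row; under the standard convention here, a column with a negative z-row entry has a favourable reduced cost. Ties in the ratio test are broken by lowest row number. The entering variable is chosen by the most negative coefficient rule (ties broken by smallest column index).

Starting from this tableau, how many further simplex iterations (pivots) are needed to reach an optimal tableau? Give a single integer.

2

pivot: x3 in, s3 out → z = 42
pivot: x2 in, x3 out → z = 60
No improving column remains; optimal.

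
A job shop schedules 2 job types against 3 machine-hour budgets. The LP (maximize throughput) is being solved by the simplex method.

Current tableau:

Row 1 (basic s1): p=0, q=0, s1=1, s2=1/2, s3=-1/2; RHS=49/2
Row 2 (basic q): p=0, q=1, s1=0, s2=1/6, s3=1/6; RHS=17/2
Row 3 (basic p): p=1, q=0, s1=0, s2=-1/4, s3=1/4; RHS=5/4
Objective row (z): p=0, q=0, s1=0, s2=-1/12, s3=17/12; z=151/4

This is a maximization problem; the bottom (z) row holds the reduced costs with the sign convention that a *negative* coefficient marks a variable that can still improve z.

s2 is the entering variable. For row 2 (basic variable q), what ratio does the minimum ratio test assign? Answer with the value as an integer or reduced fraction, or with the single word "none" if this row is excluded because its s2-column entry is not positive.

51

Ratio = RHS / (s2 entry) = (17/2) / (1/6) = 51.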